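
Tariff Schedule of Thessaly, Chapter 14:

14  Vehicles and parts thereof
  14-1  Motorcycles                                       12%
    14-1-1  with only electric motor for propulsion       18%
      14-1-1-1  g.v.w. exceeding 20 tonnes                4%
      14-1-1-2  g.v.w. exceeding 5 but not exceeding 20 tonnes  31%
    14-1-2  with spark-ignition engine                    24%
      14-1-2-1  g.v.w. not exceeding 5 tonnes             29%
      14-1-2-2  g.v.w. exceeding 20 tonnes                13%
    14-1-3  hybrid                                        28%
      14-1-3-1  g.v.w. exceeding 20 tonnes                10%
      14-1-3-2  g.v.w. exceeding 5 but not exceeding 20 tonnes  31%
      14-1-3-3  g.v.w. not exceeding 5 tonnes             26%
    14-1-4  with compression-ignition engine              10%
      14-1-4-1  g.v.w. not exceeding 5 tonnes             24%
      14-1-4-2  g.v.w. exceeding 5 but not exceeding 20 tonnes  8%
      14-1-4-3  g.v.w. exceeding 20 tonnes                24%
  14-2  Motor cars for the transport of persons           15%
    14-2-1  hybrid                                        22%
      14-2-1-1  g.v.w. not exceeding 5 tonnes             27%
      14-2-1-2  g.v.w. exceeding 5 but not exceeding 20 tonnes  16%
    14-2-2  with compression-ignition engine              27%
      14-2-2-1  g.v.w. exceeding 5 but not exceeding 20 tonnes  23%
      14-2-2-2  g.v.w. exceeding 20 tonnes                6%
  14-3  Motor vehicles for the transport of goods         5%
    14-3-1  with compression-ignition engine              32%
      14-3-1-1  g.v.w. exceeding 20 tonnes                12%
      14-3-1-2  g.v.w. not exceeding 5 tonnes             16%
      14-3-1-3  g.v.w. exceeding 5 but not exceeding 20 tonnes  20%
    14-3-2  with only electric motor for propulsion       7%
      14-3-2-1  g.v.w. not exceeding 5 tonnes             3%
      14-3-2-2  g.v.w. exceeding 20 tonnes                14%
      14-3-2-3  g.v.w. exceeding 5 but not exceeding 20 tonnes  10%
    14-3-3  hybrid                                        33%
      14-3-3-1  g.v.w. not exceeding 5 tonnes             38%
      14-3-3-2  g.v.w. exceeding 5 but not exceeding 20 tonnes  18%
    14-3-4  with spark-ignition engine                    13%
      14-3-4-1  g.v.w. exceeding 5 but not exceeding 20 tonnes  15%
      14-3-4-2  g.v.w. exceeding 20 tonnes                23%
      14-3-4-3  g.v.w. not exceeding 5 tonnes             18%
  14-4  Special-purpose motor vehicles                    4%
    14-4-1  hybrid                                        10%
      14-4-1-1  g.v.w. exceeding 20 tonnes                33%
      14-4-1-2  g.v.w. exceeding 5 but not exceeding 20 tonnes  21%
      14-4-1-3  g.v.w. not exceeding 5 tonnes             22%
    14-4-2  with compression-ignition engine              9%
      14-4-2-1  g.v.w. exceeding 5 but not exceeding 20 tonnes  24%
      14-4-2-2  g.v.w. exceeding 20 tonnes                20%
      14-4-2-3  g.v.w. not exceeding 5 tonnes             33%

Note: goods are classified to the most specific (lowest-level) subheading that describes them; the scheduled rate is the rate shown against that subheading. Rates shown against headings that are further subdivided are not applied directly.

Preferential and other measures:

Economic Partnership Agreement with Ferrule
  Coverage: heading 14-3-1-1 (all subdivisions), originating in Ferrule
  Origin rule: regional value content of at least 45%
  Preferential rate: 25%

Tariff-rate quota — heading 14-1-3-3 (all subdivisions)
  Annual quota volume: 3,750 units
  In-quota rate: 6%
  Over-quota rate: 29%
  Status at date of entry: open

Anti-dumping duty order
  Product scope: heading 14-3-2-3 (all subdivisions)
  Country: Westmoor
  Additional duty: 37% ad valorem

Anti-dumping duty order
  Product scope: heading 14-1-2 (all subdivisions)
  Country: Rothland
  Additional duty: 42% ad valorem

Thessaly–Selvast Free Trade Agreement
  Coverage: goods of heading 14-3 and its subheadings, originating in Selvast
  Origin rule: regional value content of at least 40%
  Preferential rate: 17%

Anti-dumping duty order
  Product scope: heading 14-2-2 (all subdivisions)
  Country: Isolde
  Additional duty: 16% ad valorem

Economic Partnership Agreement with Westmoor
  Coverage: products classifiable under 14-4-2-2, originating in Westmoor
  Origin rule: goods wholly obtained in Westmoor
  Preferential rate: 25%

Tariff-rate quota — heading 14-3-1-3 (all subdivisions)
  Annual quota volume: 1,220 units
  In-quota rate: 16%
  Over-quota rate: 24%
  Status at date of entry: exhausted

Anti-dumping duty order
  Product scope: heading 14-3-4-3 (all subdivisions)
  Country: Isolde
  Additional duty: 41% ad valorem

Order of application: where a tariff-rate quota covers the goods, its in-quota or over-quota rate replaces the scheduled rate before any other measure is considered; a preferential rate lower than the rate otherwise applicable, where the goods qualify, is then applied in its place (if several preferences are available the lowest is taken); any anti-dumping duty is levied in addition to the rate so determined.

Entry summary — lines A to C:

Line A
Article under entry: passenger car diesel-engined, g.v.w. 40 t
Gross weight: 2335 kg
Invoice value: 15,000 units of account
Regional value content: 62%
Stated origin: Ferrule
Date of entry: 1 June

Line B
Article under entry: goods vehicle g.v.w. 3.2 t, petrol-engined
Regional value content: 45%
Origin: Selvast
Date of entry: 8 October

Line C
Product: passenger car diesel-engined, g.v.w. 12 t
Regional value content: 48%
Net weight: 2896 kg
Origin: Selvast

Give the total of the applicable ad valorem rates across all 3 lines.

Line A: passenger car → 14-2; diesel-engined → 14-2-2; g.v.w. 40 t → 14-2-2-2. Scheduled 6%. Ferrule agreement on 14-3-1-1: 14-2-2-2 not covered. → 6%.
Line B: goods vehicle → 14-3; petrol-engined → 14-3-4; g.v.w. 3.2 t → 14-3-4-3. Scheduled 18%. Selvast agreement on 14-3: RVC ≥ 40% → 17% available; preferential 17%. → 17%.
Line C: passenger car → 14-2; diesel-engined → 14-2-2; g.v.w. 12 t → 14-2-2-1. Scheduled 23%. Selvast agreement on 14-3: 14-2-2-1 not covered. → 23%.
Sum: 6% + 17% + 23% = 46%.

46%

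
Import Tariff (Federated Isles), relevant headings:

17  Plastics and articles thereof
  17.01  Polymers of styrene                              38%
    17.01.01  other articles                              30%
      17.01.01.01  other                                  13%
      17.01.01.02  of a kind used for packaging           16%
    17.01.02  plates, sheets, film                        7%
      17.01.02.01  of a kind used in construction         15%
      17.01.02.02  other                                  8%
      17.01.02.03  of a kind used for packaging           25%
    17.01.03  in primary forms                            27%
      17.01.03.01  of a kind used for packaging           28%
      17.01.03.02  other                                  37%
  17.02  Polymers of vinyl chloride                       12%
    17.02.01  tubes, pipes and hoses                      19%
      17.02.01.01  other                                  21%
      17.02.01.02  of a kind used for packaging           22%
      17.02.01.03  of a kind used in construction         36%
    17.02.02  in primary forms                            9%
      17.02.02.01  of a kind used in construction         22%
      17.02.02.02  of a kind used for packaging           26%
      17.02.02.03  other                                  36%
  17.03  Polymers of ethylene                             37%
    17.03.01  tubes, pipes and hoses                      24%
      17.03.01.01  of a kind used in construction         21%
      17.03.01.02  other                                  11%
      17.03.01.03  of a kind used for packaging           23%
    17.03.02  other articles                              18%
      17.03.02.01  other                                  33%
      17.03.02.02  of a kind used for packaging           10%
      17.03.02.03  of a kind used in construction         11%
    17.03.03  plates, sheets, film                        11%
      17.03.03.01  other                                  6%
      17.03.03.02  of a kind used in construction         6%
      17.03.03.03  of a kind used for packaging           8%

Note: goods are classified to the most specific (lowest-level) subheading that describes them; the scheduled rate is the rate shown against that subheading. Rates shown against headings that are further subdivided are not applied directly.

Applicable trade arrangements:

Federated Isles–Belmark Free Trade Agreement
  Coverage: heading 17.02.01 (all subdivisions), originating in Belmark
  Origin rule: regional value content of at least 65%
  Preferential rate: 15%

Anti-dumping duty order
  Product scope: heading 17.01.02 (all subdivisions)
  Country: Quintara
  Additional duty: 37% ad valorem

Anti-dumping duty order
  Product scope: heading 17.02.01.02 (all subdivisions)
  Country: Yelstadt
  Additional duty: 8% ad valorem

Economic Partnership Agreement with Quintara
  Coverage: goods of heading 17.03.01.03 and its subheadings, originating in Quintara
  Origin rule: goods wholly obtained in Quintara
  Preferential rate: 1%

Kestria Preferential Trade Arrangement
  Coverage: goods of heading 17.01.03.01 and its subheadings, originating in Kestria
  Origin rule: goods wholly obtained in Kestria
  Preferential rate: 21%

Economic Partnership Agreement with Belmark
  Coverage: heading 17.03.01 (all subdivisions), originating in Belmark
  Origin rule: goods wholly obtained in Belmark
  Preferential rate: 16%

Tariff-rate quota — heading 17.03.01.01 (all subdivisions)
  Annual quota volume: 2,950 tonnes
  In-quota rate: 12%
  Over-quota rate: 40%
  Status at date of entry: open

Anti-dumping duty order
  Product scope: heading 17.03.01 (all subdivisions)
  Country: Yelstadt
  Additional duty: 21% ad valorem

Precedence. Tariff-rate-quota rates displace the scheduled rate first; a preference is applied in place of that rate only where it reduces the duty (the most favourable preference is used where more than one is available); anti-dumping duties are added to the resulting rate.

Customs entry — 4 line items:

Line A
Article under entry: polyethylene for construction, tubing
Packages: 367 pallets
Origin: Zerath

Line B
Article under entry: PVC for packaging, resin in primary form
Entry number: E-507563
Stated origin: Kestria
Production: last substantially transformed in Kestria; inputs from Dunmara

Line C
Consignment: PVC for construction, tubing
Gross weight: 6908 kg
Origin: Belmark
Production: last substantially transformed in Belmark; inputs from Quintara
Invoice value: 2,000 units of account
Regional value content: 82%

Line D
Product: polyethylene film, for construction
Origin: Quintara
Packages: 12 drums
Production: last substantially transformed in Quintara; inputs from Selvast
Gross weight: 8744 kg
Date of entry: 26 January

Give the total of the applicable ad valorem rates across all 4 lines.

Line A: polyethylene → 17.03; tubing → 17.03.01; for construction → 17.03.01.01. Scheduled 21%. quota on 17.03.01.01 open → in-quota 12%. → 12%.
Line B: PVC → 17.02; resin in primary form → 17.02.02; for packaging → 17.02.02.02. Scheduled 26%. Kestria agreement on 17.01.03.01: 17.02.02.02 not covered. → 26%.
Line C: PVC → 17.02; tubing → 17.02.01; for construction → 17.02.01.03. Scheduled 36%. Belmark agreement on 17.02.01: RVC ≥ 65% → 15% available; Belmark agreement on 17.03.01: 17.02.01.03 not covered; preferential 15%. → 15%.
Line D: polyethylene → 17.03; film → 17.03.03; for construction → 17.03.03.02. Scheduled 6%. Quintara agreement on 17.03.01.03: 17.03.03.02 not covered. → 6%.
Sum: 12% + 26% + 15% + 6% = 59%.

59%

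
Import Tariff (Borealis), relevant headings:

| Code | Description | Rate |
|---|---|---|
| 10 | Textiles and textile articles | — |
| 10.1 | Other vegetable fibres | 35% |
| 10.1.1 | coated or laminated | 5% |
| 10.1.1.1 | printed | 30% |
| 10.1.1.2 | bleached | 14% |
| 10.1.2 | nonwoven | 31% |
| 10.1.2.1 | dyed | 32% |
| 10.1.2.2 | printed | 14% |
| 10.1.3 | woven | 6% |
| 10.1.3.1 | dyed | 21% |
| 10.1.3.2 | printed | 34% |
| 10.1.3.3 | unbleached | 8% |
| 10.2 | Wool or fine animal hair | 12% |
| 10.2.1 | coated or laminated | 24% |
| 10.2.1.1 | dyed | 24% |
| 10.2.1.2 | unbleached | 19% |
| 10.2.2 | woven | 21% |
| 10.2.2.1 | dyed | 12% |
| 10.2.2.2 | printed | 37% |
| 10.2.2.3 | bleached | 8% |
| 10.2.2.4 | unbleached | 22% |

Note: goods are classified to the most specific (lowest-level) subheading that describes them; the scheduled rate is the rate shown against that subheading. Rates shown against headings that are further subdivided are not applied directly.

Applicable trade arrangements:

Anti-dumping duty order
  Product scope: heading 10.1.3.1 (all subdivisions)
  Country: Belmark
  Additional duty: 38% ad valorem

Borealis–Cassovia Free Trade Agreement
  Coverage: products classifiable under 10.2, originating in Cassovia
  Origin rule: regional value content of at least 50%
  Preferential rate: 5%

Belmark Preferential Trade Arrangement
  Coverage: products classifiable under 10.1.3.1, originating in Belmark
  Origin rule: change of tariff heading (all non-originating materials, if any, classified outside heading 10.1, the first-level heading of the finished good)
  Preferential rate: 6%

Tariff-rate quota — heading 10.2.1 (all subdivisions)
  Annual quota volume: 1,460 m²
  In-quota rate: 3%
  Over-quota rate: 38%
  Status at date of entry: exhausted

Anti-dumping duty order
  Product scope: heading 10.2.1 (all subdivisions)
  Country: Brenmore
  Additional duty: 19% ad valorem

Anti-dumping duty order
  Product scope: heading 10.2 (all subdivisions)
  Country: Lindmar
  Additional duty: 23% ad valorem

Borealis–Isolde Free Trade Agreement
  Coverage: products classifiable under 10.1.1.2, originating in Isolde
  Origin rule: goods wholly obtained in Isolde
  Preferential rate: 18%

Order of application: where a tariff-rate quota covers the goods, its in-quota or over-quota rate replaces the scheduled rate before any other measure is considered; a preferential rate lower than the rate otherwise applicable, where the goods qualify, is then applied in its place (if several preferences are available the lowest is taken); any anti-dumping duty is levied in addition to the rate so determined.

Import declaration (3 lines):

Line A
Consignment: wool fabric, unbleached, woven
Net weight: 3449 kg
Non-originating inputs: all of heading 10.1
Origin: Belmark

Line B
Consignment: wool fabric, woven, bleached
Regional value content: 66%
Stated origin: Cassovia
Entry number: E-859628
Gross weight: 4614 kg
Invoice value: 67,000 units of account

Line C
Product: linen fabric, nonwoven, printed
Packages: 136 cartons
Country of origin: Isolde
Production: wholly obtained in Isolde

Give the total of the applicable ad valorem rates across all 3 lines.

Line A: wool → 10.2; woven → 10.2.2; unbleached → 10.2.2.4. Scheduled 22%. Belmark agreement on 10.1.3.1: 10.2.2.4 not covered. → 22%.
Line B: wool → 10.2; woven → 10.2.2; bleached → 10.2.2.3. Scheduled 8%. Cassovia agreement on 10.2: RVC ≥ 50% → 5% available; preferential 5%. → 5%.
Line C: linen → 10.1; nonwoven → 10.1.2; printed → 10.1.2.2. Scheduled 14%. Isolde agreement on 10.1.1.2: 10.1.2.2 not covered. → 14%.
Sum: 22% + 5% + 14% = 41%.

41%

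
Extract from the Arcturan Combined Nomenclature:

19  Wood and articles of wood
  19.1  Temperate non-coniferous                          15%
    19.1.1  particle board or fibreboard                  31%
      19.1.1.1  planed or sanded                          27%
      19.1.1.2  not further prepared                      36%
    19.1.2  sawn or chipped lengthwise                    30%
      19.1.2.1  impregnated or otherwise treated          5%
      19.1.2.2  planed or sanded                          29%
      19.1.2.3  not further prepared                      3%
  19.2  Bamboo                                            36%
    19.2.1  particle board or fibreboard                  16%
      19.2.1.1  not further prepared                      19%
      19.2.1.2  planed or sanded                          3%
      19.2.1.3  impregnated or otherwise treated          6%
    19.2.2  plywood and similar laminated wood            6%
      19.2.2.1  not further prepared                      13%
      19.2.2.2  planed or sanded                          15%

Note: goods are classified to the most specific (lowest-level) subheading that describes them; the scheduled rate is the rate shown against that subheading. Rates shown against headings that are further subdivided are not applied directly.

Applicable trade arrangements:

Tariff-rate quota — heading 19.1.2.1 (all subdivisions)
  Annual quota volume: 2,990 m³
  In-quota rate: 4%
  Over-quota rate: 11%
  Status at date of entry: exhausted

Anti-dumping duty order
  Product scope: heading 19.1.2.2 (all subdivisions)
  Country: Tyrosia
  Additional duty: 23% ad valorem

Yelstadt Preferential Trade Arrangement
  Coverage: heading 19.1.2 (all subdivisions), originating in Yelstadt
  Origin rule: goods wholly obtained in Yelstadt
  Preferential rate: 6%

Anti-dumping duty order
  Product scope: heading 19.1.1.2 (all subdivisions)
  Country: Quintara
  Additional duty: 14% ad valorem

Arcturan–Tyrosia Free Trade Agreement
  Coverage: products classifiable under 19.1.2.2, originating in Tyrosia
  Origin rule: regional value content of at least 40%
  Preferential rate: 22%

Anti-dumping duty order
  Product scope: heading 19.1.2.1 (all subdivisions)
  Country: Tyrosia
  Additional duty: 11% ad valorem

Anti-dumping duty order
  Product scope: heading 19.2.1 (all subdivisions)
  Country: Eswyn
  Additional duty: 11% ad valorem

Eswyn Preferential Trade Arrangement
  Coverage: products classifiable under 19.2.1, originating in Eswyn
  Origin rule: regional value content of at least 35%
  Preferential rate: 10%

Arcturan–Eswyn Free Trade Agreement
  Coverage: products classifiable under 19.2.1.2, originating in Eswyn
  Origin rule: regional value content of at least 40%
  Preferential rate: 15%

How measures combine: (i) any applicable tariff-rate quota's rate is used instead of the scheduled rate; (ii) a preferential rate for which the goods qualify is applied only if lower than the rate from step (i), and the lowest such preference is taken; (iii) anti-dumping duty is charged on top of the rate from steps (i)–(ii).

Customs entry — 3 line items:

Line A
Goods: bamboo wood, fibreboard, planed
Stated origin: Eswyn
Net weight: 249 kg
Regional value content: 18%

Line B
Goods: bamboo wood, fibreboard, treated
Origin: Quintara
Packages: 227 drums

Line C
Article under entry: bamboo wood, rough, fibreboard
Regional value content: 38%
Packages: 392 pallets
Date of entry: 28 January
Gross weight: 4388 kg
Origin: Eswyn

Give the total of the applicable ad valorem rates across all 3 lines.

Line A: bamboo → 19.2; fibreboard → 19.2.1; planed → 19.2.1.2. Scheduled 3%. Eswyn agreement on 19.2.1: RVC < 35%; Eswyn agreement on 19.2.1.2: RVC < 40%; anti-dumping (Eswyn, 19.2.1): +11%; total 3% + 11% = 14%. → 14%.
Line B: bamboo → 19.2; fibreboard → 19.2.1; treated → 19.2.1.3. Scheduled 6%. No special measure applies. → 6%.
Line C: bamboo → 19.2; fibreboard → 19.2.1; rough → 19.2.1.1. Scheduled 19%. Eswyn agreement on 19.2.1: RVC ≥ 35% → 10% available; Eswyn agreement on 19.2.1.2: 19.2.1.1 not covered; preferential 10%; anti-dumping (Eswyn, 19.2.1): +11%; total 10% + 11% = 21%. → 21%.
Sum: 14% + 6% + 21% = 41%.

41%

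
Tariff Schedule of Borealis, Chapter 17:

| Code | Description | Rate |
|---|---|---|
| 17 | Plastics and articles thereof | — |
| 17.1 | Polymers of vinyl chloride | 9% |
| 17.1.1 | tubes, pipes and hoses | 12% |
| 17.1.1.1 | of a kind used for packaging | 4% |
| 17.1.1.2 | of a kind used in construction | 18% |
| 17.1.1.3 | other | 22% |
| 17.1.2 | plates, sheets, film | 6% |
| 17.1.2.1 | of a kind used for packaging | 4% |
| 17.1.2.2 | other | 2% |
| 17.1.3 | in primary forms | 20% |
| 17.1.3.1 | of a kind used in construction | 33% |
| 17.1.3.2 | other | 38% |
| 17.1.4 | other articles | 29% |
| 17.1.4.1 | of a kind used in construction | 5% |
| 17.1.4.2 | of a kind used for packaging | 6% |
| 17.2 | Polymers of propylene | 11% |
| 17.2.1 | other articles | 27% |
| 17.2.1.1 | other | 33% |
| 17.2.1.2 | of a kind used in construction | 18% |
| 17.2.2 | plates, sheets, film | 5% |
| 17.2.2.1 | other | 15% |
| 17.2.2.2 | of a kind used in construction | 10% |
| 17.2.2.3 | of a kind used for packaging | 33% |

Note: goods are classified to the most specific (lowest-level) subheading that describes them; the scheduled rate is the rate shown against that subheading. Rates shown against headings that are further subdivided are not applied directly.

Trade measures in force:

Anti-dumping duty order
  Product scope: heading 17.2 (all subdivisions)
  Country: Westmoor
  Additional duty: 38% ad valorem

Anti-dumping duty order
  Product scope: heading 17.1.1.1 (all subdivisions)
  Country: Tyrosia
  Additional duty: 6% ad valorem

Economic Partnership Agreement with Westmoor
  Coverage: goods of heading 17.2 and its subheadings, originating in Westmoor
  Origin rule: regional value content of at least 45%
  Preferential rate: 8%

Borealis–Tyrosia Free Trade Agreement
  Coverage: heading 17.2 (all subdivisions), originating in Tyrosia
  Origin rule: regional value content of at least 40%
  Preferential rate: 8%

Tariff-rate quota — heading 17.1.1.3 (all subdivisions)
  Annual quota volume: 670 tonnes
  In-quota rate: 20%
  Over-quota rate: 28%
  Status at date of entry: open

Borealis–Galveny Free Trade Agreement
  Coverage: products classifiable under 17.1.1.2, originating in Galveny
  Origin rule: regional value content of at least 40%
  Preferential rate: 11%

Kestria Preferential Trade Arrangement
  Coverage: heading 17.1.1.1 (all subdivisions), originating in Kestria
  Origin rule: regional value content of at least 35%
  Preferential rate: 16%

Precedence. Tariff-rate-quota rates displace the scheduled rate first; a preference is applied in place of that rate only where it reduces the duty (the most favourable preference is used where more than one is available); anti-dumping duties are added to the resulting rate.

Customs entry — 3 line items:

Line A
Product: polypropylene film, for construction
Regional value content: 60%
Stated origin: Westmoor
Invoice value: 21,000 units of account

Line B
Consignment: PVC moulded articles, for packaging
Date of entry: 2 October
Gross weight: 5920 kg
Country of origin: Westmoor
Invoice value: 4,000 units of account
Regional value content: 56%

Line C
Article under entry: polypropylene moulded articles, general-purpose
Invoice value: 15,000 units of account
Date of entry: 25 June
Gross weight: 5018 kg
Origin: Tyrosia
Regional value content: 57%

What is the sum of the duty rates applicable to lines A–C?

60%

Line A: polypropylene → 17.2; film → 17.2.2; for construction → 17.2.2.2. Scheduled 10%. Westmoor agreement on 17.2: RVC ≥ 45% → 8% available; preferential 8%; anti-dumping (Westmoor, 17.2): +38%; total 8% + 38% = 46%. → 46%.
Line B: PVC → 17.1; moulded articles → 17.1.4; for packaging → 17.1.4.2. Scheduled 6%. Westmoor agreement on 17.2: 17.1.4.2 not covered. → 6%.
Line C: polypropylene → 17.2; moulded articles → 17.2.1; general-purpose → 17.2.1.1. Scheduled 33%. Tyrosia agreement on 17.2: RVC ≥ 40% → 8% available; preferential 8%. → 8%.
Sum: 46% + 6% + 8% = 60%.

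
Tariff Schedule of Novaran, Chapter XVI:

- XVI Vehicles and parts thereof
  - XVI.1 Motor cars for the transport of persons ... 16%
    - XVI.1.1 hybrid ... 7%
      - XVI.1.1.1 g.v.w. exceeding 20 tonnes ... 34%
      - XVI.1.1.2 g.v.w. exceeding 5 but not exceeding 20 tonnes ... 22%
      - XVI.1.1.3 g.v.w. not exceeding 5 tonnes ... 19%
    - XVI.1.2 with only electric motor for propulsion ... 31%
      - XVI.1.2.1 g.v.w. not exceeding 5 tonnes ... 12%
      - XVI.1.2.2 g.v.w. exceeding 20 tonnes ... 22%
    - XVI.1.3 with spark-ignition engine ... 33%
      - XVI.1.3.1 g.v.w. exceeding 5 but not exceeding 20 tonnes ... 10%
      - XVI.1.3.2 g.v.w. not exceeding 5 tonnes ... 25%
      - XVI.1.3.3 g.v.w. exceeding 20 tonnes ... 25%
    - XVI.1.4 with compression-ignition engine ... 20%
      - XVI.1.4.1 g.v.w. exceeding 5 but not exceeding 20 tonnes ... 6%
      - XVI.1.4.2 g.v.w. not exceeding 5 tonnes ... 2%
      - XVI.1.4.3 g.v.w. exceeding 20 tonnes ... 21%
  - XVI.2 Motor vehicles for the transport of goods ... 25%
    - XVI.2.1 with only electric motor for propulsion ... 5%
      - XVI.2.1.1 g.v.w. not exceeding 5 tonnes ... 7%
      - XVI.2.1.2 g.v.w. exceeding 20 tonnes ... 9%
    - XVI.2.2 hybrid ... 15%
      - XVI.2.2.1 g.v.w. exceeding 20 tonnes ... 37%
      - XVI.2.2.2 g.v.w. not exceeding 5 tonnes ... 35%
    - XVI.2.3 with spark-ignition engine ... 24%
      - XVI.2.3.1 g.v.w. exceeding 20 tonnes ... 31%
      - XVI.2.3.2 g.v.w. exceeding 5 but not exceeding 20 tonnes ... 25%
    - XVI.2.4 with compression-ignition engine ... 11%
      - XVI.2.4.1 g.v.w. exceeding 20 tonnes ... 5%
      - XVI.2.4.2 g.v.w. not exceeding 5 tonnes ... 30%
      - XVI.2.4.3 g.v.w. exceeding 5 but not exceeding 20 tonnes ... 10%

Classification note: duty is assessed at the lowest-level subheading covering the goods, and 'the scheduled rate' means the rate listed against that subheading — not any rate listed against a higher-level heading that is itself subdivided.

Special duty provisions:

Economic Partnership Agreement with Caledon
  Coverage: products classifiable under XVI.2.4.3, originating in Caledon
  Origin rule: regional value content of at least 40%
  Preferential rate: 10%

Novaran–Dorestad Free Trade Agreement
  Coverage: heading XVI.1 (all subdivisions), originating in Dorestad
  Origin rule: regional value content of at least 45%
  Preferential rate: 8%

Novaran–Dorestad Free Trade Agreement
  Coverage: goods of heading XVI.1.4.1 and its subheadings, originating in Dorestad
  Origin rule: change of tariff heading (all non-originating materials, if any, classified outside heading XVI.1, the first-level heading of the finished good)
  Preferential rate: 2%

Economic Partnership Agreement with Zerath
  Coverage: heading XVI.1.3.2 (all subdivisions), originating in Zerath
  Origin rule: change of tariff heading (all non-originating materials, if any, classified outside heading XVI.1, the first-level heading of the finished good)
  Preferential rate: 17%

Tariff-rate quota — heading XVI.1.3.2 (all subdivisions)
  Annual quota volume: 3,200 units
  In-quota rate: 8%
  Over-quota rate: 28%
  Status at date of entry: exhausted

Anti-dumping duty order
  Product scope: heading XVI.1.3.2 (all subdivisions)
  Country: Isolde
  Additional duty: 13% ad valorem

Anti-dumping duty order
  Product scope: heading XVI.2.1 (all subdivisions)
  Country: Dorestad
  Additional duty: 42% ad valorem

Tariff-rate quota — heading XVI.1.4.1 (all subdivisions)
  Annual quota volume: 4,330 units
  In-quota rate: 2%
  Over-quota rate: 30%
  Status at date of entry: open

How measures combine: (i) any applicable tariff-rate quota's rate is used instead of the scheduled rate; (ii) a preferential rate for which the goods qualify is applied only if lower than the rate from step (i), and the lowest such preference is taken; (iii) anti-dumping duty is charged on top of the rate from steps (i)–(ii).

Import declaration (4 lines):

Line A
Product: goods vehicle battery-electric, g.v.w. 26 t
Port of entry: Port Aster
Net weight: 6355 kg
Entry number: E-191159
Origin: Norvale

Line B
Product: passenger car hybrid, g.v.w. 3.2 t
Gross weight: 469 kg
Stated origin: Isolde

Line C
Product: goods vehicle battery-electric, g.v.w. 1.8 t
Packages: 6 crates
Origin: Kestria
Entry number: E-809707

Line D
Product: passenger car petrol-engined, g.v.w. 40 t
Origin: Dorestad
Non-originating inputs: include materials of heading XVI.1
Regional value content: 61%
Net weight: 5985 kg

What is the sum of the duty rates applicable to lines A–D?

43%

Line A: goods vehicle → XVI.2; battery-electric → XVI.2.1; g.v.w. 26 t → XVI.2.1.2. Scheduled 9%. No special measure applies. → 9%.
Line B: passenger car → XVI.1; hybrid → XVI.1.1; g.v.w. 3.2 t → XVI.1.1.3. Scheduled 19%. No special measure applies. → 19%.
Line C: goods vehicle → XVI.2; battery-electric → XVI.2.1; g.v.w. 1.8 t → XVI.2.1.1. Scheduled 7%. No special measure applies. → 7%.
Line D: passenger car → XVI.1; petrol-engined → XVI.1.3; g.v.w. 40 t → XVI.1.3.3. Scheduled 25%. Dorestad agreement on XVI.1: RVC ≥ 45% → 8% available; Dorestad agreement on XVI.1.4.1: XVI.1.3.3 not covered; preferential 8%. → 8%.
Sum: 9% + 19% + 7% + 8% = 43%.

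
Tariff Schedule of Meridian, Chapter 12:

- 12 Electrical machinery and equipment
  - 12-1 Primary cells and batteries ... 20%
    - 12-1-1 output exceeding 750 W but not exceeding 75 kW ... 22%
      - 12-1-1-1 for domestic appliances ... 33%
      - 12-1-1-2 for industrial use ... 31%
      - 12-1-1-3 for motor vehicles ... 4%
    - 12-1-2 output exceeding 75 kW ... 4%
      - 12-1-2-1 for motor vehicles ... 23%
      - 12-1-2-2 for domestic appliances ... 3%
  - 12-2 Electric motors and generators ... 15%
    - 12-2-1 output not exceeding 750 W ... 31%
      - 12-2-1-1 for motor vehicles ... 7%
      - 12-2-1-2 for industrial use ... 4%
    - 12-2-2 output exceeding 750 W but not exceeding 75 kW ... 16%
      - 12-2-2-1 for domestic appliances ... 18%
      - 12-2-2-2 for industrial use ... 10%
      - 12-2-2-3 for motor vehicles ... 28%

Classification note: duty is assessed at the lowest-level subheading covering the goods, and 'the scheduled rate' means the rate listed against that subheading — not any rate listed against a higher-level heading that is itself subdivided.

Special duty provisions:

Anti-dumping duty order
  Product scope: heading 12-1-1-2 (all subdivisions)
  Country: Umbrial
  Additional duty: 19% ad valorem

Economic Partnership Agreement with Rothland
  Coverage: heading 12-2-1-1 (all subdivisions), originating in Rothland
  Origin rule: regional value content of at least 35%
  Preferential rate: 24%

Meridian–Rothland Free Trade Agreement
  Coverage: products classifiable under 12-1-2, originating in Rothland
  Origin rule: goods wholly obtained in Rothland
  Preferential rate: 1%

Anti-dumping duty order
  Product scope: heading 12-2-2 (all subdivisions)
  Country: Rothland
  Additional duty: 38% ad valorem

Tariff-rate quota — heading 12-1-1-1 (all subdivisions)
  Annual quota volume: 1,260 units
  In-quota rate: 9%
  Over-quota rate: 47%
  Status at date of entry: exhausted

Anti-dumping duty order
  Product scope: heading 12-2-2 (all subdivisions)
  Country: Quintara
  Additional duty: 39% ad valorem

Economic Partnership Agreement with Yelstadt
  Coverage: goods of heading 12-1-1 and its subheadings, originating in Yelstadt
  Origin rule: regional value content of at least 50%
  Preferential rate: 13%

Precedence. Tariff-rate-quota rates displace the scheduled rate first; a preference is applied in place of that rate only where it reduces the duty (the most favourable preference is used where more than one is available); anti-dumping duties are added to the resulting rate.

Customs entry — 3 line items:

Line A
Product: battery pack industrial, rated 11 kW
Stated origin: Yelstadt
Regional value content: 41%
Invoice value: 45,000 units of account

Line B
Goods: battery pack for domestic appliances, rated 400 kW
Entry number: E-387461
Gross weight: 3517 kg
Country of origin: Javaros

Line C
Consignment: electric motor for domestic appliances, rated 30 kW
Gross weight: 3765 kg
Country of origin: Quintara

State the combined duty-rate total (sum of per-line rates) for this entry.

91%

Line A: battery pack → 12-1; rated 11 kW → 12-1-1; industrial → 12-1-1-2. Scheduled 31%. Yelstadt agreement on 12-1-1: RVC < 50%. → 31%.
Line B: battery pack → 12-1; rated 400 kW → 12-1-2; for domestic appliances → 12-1-2-2. Scheduled 3%. No special measure applies. → 3%.
Line C: electric motor → 12-2; rated 30 kW → 12-2-2; for domestic appliances → 12-2-2-1. Scheduled 18%. anti-dumping (Quintara, 12-2-2): +39%; total 18% + 39% = 57%. → 57%.
Sum: 31% + 3% + 57% = 91%.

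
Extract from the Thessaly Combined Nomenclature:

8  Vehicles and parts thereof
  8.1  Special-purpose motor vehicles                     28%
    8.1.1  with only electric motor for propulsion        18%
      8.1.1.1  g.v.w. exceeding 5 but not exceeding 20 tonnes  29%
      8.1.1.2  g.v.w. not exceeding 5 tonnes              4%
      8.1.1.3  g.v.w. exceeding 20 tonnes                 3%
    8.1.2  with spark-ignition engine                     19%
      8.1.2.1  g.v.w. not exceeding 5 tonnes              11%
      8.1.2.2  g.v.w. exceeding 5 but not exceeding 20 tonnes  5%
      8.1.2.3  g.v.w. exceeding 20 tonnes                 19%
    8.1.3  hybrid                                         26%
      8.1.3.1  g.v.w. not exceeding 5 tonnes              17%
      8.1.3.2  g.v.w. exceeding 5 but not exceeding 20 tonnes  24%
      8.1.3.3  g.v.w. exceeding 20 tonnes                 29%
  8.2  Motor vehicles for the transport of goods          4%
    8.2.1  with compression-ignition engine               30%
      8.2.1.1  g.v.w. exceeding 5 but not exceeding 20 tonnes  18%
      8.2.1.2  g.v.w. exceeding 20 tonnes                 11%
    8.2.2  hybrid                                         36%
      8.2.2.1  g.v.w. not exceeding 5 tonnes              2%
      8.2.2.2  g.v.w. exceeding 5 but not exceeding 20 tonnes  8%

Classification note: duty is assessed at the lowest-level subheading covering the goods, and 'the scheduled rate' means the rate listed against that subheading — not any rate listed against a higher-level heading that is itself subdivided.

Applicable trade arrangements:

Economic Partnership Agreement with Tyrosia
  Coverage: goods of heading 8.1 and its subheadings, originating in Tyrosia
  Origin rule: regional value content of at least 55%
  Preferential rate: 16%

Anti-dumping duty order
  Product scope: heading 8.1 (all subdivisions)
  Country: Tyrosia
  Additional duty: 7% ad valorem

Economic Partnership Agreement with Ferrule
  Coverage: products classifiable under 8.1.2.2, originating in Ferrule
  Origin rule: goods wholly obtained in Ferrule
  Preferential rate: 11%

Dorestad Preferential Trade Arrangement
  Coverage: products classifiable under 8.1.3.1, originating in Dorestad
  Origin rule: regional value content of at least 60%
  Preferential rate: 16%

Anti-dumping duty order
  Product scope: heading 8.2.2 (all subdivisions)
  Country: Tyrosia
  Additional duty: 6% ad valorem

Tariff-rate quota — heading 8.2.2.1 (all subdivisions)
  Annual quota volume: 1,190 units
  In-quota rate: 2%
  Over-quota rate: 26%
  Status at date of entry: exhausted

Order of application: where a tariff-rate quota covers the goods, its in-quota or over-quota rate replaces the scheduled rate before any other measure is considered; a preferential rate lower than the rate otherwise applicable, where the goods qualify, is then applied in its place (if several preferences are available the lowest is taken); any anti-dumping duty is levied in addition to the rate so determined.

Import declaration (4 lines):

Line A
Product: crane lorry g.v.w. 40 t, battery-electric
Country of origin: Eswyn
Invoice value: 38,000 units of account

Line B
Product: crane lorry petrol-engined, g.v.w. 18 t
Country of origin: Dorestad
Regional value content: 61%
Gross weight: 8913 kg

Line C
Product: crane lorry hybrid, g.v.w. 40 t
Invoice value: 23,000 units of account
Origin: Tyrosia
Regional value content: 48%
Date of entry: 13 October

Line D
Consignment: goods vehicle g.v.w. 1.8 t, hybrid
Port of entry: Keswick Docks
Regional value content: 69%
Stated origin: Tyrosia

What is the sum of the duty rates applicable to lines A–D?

76%

Line A: crane lorry → 8.1; battery-electric → 8.1.1; g.v.w. 40 t → 8.1.1.3. Scheduled 3%. No special measure applies. → 3%.
Line B: crane lorry → 8.1; petrol-engined → 8.1.2; g.v.w. 18 t → 8.1.2.2. Scheduled 5%. Dorestad agreement on 8.1.3.1: 8.1.2.2 not covered. → 5%.
Line C: crane lorry → 8.1; hybrid → 8.1.3; g.v.w. 40 t → 8.1.3.3. Scheduled 29%. Tyrosia agreement on 8.1: RVC < 55%; anti-dumping (Tyrosia, 8.1): +7%; total 29% + 7% = 36%. → 36%.
Line D: goods vehicle → 8.2; hybrid → 8.2.2; g.v.w. 1.8 t → 8.2.2.1. Scheduled 2%. quota on 8.2.2.1 exhausted → over-quota 26%; Tyrosia agreement on 8.1: 8.2.2.1 not covered; anti-dumping (Tyrosia, 8.2.2): +6%; total 26% + 6% = 32%. → 32%.
Sum: 3% + 5% + 36% + 32% = 76%.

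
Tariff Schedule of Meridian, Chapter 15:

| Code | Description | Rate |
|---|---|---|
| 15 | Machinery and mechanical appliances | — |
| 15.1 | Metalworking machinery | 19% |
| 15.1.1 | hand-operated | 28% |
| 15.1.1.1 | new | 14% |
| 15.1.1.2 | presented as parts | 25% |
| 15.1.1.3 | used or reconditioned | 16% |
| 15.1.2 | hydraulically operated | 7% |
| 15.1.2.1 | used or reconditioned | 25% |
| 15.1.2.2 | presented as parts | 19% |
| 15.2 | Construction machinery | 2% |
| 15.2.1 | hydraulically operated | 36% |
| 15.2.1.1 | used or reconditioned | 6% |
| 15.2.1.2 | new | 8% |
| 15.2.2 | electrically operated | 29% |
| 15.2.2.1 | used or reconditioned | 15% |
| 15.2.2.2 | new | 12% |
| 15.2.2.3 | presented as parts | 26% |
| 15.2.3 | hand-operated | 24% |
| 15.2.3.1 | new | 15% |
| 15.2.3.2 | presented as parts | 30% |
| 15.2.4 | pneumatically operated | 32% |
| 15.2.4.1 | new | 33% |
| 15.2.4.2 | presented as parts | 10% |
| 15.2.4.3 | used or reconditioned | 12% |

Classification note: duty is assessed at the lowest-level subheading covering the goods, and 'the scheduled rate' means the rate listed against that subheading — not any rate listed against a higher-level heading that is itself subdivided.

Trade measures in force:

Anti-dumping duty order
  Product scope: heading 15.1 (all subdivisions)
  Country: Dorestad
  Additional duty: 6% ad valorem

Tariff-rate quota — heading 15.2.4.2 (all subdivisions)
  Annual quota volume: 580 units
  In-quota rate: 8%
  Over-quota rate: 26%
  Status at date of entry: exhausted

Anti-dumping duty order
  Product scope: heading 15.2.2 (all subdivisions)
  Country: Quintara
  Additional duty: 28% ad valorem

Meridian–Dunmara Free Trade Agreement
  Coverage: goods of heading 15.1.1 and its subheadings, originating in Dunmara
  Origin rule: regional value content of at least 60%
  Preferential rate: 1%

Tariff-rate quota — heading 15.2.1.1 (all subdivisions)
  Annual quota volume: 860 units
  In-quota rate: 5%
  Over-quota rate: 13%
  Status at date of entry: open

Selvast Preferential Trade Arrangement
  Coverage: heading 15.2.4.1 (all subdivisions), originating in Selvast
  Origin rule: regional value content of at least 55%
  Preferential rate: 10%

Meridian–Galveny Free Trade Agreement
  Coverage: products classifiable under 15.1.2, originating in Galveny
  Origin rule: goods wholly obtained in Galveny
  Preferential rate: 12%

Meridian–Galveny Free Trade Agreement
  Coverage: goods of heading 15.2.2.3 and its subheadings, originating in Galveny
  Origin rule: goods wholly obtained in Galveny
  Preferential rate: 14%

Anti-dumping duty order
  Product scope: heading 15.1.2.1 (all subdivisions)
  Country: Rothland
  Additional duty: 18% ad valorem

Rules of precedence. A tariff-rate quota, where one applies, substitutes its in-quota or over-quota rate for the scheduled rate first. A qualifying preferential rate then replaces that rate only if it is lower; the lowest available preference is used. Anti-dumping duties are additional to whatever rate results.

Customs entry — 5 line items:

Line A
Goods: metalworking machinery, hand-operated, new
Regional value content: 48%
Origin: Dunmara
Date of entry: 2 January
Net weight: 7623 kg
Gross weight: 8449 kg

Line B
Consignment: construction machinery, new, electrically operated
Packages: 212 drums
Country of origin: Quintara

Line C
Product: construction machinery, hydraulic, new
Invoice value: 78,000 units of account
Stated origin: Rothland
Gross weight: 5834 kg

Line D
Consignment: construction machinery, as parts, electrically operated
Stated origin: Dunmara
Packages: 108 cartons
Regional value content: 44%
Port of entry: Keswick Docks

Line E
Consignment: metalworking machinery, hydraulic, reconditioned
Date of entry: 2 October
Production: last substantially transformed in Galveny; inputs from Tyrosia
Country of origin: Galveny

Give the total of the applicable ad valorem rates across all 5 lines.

113%

Line A: metalworking → 15.1; hand-operated → 15.1.1; new → 15.1.1.1. Scheduled 14%. Dunmara agreement on 15.1.1: RVC < 60%. → 14%.
Line B: construction → 15.2; electrically operated → 15.2.2; new → 15.2.2.2. Scheduled 12%. anti-dumping (Quintara, 15.2.2): +28%; total 12% + 28% = 40%. → 40%.
Line C: construction → 15.2; hydraulic → 15.2.1; new → 15.2.1.2. Scheduled 8%. No special measure applies. → 8%.
Line D: construction → 15.2; electrically operated → 15.2.2; as parts → 15.2.2.3. Scheduled 26%. Dunmara agreement on 15.1.1: 15.2.2.3 not covered. → 26%.
Line E: metalworking → 15.1; hydraulic → 15.1.2; reconditioned → 15.1.2.1. Scheduled 25%. Galveny agreement on 15.1.2: not wholly obtained; Galveny agreement on 15.2.2.3: 15.1.2.1 not covered. → 25%.
Sum: 14% + 40% + 8% + 26% + 25% = 113%.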